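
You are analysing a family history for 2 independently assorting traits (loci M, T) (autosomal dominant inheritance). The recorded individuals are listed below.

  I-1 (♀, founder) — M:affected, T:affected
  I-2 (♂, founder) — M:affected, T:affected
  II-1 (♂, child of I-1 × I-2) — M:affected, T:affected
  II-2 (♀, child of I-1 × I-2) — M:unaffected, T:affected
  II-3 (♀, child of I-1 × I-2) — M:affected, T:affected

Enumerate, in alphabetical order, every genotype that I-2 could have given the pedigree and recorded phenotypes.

M/I-1 aff ·: Mm
M/I-2 aff ·: Mm
M/II-1 aff I-1×I-2: Mm|MM
M/II-2 un I-1×I-2: mm
M/II-3 aff I-1×I-2: Mm|MM
⇒ M over [I-1,I-2,II-1,II-2,II-3]: 4 consistent
T/I-1 aff ·: Tt|TT
T/I-2 aff ·: Tt|TT
T/II-1 aff I-1×I-2: Tt|TT
T/II-2 aff I-1×I-2: Tt|TT
T/II-3 aff I-1×I-2: Tt|TT
⇒ T over [I-1,I-2,II-1,II-2,II-3]: 25 consistent

I-2 ∈ {Mm TT, Mm Tt}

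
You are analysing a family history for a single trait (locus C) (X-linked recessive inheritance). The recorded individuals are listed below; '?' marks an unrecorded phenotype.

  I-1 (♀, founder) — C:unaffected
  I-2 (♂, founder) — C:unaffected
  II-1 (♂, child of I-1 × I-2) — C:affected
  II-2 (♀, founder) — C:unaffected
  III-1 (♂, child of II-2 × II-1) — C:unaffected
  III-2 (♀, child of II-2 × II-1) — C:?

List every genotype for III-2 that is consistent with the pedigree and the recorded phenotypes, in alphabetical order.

C/I-1 un ·: X^CX^c
C/I-2 un ·: X^CY
C/II-1 aff I-1×I-2: X^cY
C/II-2 un ·: X^CX^C|X^CX^c
C/III-1 un II-2×II-1: X^CY
C/III-2 ? II-2×II-1: X^CX^c|X^cX^c
⇒ C over [I-1,I-2,II-1,II-2,III-1,III-2]: 3 consistent

III-2 ∈ {X^CX^c, X^cX^c}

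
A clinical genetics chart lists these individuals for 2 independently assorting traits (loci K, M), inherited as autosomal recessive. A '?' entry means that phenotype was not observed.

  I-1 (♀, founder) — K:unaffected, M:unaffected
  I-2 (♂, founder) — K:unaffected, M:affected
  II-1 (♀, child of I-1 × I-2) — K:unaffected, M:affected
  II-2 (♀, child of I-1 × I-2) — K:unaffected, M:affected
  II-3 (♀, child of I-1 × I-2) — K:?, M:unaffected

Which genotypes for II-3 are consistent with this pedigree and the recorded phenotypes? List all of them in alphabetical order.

K/I-1 un ·: KK|Kk
K/I-2 un ·: KK|Kk
K/II-1 un I-1×I-2: KK|Kk
K/II-2 un I-1×I-2: KK|Kk
K/II-3 ? I-1×I-2: KK|Kk|kk
⇒ K over [I-1,I-2,II-1,II-2,II-3]: 29 consistent
M/I-1 un ·: Mm
M/I-2 aff ·: mm
M/II-1 aff I-1×I-2: mm
M/II-2 aff I-1×I-2: mm
M/II-3 un I-1×I-2: Mm
⇒ M over [I-1,I-2,II-1,II-2,II-3]: 1 consistent

II-3 ∈ {KK Mm, Kk Mm, kk Mm}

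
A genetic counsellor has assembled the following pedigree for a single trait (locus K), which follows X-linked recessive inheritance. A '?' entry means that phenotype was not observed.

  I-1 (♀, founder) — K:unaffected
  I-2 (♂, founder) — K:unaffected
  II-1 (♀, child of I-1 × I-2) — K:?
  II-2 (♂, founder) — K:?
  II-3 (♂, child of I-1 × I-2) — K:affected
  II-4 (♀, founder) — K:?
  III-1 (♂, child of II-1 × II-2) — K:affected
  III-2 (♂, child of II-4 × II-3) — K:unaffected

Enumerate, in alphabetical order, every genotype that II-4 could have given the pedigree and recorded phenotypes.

II-4 ∈ {X^KX^K, X^KX^k}

K/I-1 un ·: X^KX^k
K/I-2 un ·: X^KY
K/II-1 ? I-1×I-2: X^KX^k
K/II-2 ? ·: X^KY|X^kY
K/II-3 aff I-1×I-2: X^kY
K/II-4 ? ·: X^KX^K|X^KX^k
K/III-1 aff II-1×II-2: X^kY
K/III-2 un II-4×II-3: X^KY
⇒ K over [I-1,I-2,II-1,II-2,II-3,II-4,III-1,III-2]: 4 consistent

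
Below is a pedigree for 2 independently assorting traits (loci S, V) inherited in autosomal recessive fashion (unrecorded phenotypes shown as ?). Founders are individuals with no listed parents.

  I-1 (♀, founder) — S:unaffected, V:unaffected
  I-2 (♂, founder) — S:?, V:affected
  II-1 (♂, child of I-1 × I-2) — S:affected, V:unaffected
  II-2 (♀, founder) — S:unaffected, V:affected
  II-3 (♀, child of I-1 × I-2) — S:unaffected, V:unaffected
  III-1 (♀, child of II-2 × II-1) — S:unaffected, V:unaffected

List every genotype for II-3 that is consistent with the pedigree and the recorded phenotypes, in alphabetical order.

S/I-1 un ·: Ss
S/I-2 ? ·: Ss|ss
S/II-1 aff I-1×I-2: ss
S/II-2 un ·: SS|Ss
S/II-3 un I-1×I-2: SS|Ss
S/III-1 un II-2×II-1: Ss
⇒ S over [I-1,I-2,II-1,II-2,II-3,III-1]: 6 consistent
V/I-1 un ·: VV|Vv
V/I-2 aff ·: vv
V/II-1 un I-1×I-2: Vv
V/II-2 aff ·: vv
V/II-3 un I-1×I-2: Vv
V/III-1 un II-2×II-1: Vv
⇒ V over [I-1,I-2,II-1,II-2,II-3,III-1]: 2 consistent

II-3 ∈ {SS Vv, Ss Vv}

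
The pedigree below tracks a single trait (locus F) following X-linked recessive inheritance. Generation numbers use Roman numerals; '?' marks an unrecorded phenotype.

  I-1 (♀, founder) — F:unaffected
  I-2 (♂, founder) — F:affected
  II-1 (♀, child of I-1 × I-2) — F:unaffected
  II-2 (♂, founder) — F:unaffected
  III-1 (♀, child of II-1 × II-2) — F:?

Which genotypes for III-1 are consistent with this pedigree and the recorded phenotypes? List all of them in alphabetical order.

III-1 ∈ {X^FX^F, X^FX^f}

F/I-1 un ·: X^FX^F|X^FX^f
F/I-2 aff ·: X^fY
F/II-1 un I-1×I-2: X^FX^f
F/II-2 un ·: X^FY
F/III-1 ? II-1×II-2: X^FX^F|X^FX^f
⇒ F over [I-1,I-2,II-1,II-2,III-1]: 4 consistent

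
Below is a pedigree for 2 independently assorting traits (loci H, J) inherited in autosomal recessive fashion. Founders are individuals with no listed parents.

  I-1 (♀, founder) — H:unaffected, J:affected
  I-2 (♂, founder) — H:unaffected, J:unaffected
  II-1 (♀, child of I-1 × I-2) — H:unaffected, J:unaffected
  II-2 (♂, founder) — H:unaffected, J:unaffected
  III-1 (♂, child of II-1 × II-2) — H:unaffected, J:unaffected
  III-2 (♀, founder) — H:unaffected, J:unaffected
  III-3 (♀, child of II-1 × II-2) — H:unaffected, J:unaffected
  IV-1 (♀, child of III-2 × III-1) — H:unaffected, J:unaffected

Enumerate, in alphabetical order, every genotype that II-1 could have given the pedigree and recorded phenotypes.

II-1 ∈ {HH Jj, Hh Jj}

H/I-1 un ·: HH|Hh
H/I-2 un ·: HH|Hh
H/II-1 un I-1×I-2: HH|Hh
H/II-2 un ·: HH|Hh
H/III-1 un II-1×II-2: HH|Hh
H/III-2 un ·: HH|Hh
H/III-3 un II-1×II-2: HH|Hh
H/IV-1 un III-2×III-1: HH|Hh
⇒ H over [I-1,I-2,II-1,II-2,III-1,III-2,III-3,IV-1]: 152 consistent
J/I-1 aff ·: jj
J/I-2 un ·: JJ|Jj
J/II-1 un I-1×I-2: Jj
J/II-2 un ·: JJ|Jj
J/III-1 un II-1×II-2: JJ|Jj
J/III-2 un ·: JJ|Jj
J/III-3 un II-1×II-2: JJ|Jj
J/IV-1 un III-2×III-1: JJ|Jj
⇒ J over [I-1,I-2,II-1,II-2,III-1,III-2,III-3,IV-1]: 56 consistent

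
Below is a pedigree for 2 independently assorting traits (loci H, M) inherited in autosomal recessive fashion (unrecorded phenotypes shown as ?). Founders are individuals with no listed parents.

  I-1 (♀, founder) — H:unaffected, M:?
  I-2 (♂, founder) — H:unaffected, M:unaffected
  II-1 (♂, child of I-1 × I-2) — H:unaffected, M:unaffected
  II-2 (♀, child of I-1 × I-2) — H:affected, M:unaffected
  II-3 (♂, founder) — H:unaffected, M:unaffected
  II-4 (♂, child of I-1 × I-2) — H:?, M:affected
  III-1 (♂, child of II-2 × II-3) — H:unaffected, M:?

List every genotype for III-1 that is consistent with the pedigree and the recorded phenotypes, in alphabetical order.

III-1 ∈ {Hh MM, Hh Mm, Hh mm}

H/I-1 un ·: Hh
H/I-2 un ·: Hh
H/II-1 un I-1×I-2: HH|Hh
H/II-2 aff I-1×I-2: hh
H/II-3 un ·: HH|Hh
H/II-4 ? I-1×I-2: HH|Hh|hh
H/III-1 un II-2×II-3: Hh
⇒ H over [I-1,I-2,II-1,II-2,II-3,II-4,III-1]: 12 consistent
M/I-1 ? ·: Mm|mm
M/I-2 un ·: Mm
M/II-1 un I-1×I-2: MM|Mm
M/II-2 un I-1×I-2: MM|Mm
M/II-3 un ·: MM|Mm
M/II-4 aff I-1×I-2: mm
M/III-1 ? II-2×II-3: MM|Mm|mm
⇒ M over [I-1,I-2,II-1,II-2,II-3,II-4,III-1]: 21 consistent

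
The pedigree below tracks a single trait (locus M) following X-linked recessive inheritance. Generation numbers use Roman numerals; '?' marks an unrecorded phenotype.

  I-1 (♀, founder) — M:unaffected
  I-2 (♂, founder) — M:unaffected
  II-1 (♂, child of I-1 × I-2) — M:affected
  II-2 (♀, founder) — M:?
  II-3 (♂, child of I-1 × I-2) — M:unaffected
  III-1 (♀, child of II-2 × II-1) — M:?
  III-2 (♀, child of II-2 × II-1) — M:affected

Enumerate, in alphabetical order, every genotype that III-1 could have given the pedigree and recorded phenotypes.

III-1 ∈ {X^MX^m, X^mX^m}

M/I-1 un ·: X^MX^m
M/I-2 un ·: X^MY
M/II-1 aff I-1×I-2: X^mY
M/II-2 ? ·: X^MX^m|X^mX^m
M/II-3 un I-1×I-2: X^MY
M/III-1 ? II-2×II-1: X^MX^m|X^mX^m
M/III-2 aff II-2×II-1: X^mX^m
⇒ M over [I-1,I-2,II-1,II-2,II-3,III-1,III-2]: 3 consistent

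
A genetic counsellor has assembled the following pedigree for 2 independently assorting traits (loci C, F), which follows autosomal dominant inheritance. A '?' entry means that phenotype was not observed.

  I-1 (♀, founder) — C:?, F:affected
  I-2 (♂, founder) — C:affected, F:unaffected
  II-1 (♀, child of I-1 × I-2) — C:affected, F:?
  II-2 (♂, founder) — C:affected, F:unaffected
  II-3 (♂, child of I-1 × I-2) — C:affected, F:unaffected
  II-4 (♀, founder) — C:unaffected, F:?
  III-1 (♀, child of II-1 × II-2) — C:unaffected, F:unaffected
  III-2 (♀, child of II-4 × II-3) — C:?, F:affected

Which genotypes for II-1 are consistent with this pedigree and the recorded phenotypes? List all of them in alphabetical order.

II-1 ∈ {Cc Ff, Cc ff}

C/I-1 ? ·: cc|Cc|CC
C/I-2 aff ·: Cc|CC
C/II-1 aff I-1×I-2: Cc
C/II-2 aff ·: Cc
C/II-3 aff I-1×I-2: Cc|CC
C/II-4 un ·: cc
C/III-1 un II-1×II-2: cc
C/III-2 ? II-4×II-3: cc|Cc
⇒ C over [I-1,I-2,II-1,II-2,II-3,II-4,III-1,III-2]: 13 consistent
F/I-1 aff ·: Ff
F/I-2 un ·: ff
F/II-1 ? I-1×I-2: ff|Ff
F/II-2 un ·: ff
F/II-3 un I-1×I-2: ff
F/II-4 ? ·: Ff|FF
F/III-1 un II-1×II-2: ff
F/III-2 aff II-4×II-3: Ff
⇒ F over [I-1,I-2,II-1,II-2,II-3,II-4,III-1,III-2]: 4 consistent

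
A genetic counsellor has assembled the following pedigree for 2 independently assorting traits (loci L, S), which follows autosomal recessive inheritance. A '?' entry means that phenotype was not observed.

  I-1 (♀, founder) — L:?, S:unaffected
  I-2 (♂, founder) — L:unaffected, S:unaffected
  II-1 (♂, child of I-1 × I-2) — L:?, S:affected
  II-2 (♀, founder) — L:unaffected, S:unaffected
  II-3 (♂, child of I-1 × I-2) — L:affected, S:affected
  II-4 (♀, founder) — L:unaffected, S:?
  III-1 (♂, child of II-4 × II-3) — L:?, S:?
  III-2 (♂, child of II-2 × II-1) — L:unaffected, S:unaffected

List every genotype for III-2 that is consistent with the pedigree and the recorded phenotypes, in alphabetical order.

L/I-1 ? ·: Ll|ll
L/I-2 un ·: Ll
L/II-1 ? I-1×I-2: LL|Ll|ll
L/II-2 un ·: LL|Ll
L/II-3 aff I-1×I-2: ll
L/II-4 un ·: LL|Ll
L/III-1 ? II-4×II-3: Ll|ll
L/III-2 un II-2×II-1: LL|Ll
⇒ L over [I-1,I-2,II-1,II-2,II-3,II-4,III-1,III-2]: 45 consistent
S/I-1 un ·: Ss
S/I-2 un ·: Ss
S/II-1 aff I-1×I-2: ss
S/II-2 un ·: SS|Ss
S/II-3 aff I-1×I-2: ss
S/II-4 ? ·: SS|Ss|ss
S/III-1 ? II-4×II-3: Ss|ss
S/III-2 un II-2×II-1: Ss
⇒ S over [I-1,I-2,II-1,II-2,II-3,II-4,III-1,III-2]: 8 consistent

III-2 ∈ {LL Ss, Ll Ss}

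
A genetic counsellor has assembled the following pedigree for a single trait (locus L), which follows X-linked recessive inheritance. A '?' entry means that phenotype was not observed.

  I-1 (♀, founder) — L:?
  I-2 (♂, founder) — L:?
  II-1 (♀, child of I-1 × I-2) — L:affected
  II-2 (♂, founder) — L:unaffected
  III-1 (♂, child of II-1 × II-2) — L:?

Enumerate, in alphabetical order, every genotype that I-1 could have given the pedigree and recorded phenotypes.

L/I-1 ? ·: X^LX^l|X^lX^l
L/I-2 ? ·: X^lY
L/II-1 aff I-1×I-2: X^lX^l
L/II-2 un ·: X^LY
L/III-1 ? II-1×II-2: X^lY
⇒ L over [I-1,I-2,II-1,II-2,III-1]: 2 consistent

I-1 ∈ {X^LX^l, X^lX^l}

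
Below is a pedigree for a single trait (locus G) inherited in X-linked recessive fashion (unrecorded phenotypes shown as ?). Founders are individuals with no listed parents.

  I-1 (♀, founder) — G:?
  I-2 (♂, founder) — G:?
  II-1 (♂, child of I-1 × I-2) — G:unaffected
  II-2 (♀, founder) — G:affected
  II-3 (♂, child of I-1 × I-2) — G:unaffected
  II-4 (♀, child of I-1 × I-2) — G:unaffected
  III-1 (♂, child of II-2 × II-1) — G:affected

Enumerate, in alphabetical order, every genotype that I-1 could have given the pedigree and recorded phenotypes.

I-1 ∈ {X^GX^G, X^GX^g}

G/I-1 ? ·: X^GX^G|X^GX^g
G/I-2 ? ·: X^GY|X^gY
G/II-1 un I-1×I-2: X^GY
G/II-2 aff ·: X^gX^g
G/II-3 un I-1×I-2: X^GY
G/II-4 un I-1×I-2: X^GX^G|X^GX^g
G/III-1 aff II-2×II-1: X^gY
⇒ G over [I-1,I-2,II-1,II-2,II-3,II-4,III-1]: 5 consistent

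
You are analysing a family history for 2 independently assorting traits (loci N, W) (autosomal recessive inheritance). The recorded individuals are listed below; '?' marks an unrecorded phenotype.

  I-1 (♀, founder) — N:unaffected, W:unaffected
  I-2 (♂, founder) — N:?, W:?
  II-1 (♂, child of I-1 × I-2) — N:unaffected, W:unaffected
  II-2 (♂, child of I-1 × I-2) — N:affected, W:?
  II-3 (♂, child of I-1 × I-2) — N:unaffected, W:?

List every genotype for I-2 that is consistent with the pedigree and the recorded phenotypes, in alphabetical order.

N/I-1 un ·: Nn
N/I-2 ? ·: Nn|nn
N/II-1 un I-1×I-2: NN|Nn
N/II-2 aff I-1×I-2: nn
N/II-3 un I-1×I-2: NN|Nn
⇒ N over [I-1,I-2,II-1,II-2,II-3]: 5 consistent
W/I-1 un ·: WW|Ww
W/I-2 ? ·: WW|Ww|ww
W/II-1 un I-1×I-2: WW|Ww
W/II-2 ? I-1×I-2: WW|Ww|ww
W/II-3 ? I-1×I-2: WW|Ww|ww
⇒ W over [I-1,I-2,II-1,II-2,II-3]: 40 consistent

I-2 ∈ {Nn WW, Nn Ww, Nn ww, nn WW, nn Ww, nn ww}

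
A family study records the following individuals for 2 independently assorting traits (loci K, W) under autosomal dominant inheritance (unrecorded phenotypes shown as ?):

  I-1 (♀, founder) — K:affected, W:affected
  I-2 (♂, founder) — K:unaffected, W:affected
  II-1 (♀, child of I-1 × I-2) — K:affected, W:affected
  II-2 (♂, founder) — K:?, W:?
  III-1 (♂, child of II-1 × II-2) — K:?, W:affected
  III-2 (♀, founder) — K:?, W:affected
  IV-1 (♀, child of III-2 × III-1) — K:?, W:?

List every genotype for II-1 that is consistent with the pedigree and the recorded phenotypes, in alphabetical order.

K/I-1 aff ·: Kk|KK
K/I-2 un ·: kk
K/II-1 aff I-1×I-2: Kk
K/II-2 ? ·: kk|Kk|KK
K/III-1 ? II-1×II-2: kk|Kk|KK
K/III-2 ? ·: kk|Kk|KK
K/IV-1 ? III-2×III-1: kk|Kk|KK
⇒ K over [I-1,I-2,II-1,II-2,III-1,III-2,IV-1]: 74 consistent
W/I-1 aff ·: Ww|WW
W/I-2 aff ·: Ww|WW
W/II-1 aff I-1×I-2: Ww|WW
W/II-2 ? ·: ww|Ww|WW
W/III-1 aff II-1×II-2: Ww|WW
W/III-2 aff ·: Ww|WW
W/IV-1 ? III-2×III-1: ww|Ww|WW
⇒ W over [I-1,I-2,II-1,II-2,III-1,III-2,IV-1]: 127 consistent

II-1 ∈ {Kk WW, Kk Ww}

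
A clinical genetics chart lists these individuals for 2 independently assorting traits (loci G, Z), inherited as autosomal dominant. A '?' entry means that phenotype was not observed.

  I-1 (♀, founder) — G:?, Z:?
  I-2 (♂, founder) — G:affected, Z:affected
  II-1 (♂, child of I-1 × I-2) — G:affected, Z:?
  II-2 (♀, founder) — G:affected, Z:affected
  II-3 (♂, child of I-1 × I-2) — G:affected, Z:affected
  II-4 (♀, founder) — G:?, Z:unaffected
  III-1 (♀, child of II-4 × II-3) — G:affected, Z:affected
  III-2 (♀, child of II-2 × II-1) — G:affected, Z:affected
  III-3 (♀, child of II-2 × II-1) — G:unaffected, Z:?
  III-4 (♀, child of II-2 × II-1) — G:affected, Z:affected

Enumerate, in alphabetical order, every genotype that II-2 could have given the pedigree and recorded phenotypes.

G/I-1 ? ·: gg|Gg|GG
G/I-2 aff ·: Gg|GG
G/II-1 aff I-1×I-2: Gg
G/II-2 aff ·: Gg
G/II-3 aff I-1×I-2: Gg|GG
G/II-4 ? ·: gg|Gg|GG
G/III-1 aff II-4×II-3: Gg|GG
G/III-2 aff II-2×II-1: Gg|GG
G/III-3 un II-2×II-1: gg
G/III-4 aff II-2×II-1: Gg|GG
⇒ G over [I-1,I-2,II-1,II-2,II-3,II-4,III-1,III-2,III-3,III-4]: 148 consistent
Z/I-1 ? ·: zz|Zz|ZZ
Z/I-2 aff ·: Zz|ZZ
Z/II-1 ? I-1×I-2: zz|Zz|ZZ
Z/II-2 aff ·: Zz|ZZ
Z/II-3 aff I-1×I-2: Zz|ZZ
Z/II-4 un ·: zz
Z/III-1 aff II-4×II-3: Zz
Z/III-2 aff II-2×II-1: Zz|ZZ
Z/III-3 ? II-2×II-1: zz|Zz|ZZ
Z/III-4 aff II-2×II-1: Zz|ZZ
⇒ Z over [I-1,I-2,II-1,II-2,II-3,II-4,III-1,III-2,III-3,III-4]: 232 consistent

II-2 ∈ {Gg ZZ, Gg Zz}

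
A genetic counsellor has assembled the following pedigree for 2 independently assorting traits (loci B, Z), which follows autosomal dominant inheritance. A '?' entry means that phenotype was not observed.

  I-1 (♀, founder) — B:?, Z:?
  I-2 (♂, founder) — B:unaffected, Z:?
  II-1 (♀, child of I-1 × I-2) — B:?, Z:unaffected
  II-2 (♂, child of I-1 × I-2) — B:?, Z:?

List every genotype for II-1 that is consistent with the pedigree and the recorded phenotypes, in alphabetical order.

B/I-1 ? ·: bb|Bb|BB
B/I-2 un ·: bb
B/II-1 ? I-1×I-2: bb|Bb
B/II-2 ? I-1×I-2: bb|Bb
⇒ B over [I-1,I-2,II-1,II-2]: 6 consistent
Z/I-1 ? ·: zz|Zz
Z/I-2 ? ·: zz|Zz
Z/II-1 un I-1×I-2: zz
Z/II-2 ? I-1×I-2: zz|Zz|ZZ
⇒ Z over [I-1,I-2,II-1,II-2]: 8 consistent

II-1 ∈ {Bb zz, bb zz}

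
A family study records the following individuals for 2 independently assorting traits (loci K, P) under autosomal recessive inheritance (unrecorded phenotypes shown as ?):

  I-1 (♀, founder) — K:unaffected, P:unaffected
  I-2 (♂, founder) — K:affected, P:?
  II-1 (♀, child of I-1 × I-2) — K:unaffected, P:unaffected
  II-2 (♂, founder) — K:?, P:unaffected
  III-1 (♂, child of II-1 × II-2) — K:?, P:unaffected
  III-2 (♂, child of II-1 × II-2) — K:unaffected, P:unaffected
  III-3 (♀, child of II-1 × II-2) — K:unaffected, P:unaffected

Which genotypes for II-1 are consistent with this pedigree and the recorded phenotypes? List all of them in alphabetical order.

K/I-1 un ·: KK|Kk
K/I-2 aff ·: kk
K/II-1 un I-1×I-2: Kk
K/II-2 ? ·: KK|Kk|kk
K/III-1 ? II-1×II-2: KK|Kk|kk
K/III-2 un II-1×II-2: KK|Kk
K/III-3 un II-1×II-2: KK|Kk
⇒ K over [I-1,I-2,II-1,II-2,III-1,III-2,III-3]: 44 consistent
P/I-1 un ·: PP|Pp
P/I-2 ? ·: PP|Pp|pp
P/II-1 un I-1×I-2: PP|Pp
P/II-2 un ·: PP|Pp
P/III-1 un II-1×II-2: PP|Pp
P/III-2 un II-1×II-2: PP|Pp
P/III-3 un II-1×II-2: PP|Pp
⇒ P over [I-1,I-2,II-1,II-2,III-1,III-2,III-3]: 116 consistent

II-1 ∈ {Kk PP, Kk Pp}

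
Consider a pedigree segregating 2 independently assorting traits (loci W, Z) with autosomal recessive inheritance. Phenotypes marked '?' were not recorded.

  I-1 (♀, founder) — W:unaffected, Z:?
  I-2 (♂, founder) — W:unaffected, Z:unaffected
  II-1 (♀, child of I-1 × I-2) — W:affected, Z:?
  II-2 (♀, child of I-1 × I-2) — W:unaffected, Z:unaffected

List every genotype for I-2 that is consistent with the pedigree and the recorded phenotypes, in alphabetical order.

I-2 ∈ {Ww ZZ, Ww Zz}

W/I-1 un ·: Ww
W/I-2 un ·: Ww
W/II-1 aff I-1×I-2: ww
W/II-2 un I-1×I-2: WW|Ww
⇒ W over [I-1,I-2,II-1,II-2]: 2 consistent
Z/I-1 ? ·: ZZ|Zz|zz
Z/I-2 un ·: ZZ|Zz
Z/II-1 ? I-1×I-2: ZZ|Zz|zz
Z/II-2 un I-1×I-2: ZZ|Zz
⇒ Z over [I-1,I-2,II-1,II-2]: 18 consistent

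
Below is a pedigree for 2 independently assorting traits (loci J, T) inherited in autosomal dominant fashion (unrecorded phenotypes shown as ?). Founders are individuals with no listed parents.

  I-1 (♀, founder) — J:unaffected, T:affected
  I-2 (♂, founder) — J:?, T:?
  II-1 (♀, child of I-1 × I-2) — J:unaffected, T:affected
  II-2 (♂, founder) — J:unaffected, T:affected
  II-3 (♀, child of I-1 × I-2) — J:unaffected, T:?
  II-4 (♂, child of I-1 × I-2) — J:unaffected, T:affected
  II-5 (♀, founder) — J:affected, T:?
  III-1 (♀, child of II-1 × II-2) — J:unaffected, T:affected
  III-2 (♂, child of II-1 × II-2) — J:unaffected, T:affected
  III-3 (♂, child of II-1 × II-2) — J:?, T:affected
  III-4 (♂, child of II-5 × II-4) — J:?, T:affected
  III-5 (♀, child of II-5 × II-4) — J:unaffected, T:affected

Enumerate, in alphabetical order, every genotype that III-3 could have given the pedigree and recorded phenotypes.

III-3 ∈ {jj TT, jj Tt}

J/I-1 un ·: jj
J/I-2 ? ·: jj|Jj
J/II-1 un I-1×I-2: jj
J/II-2 un ·: jj
J/II-3 un I-1×I-2: jj
J/II-4 un I-1×I-2: jj
J/II-5 aff ·: Jj
J/III-1 un II-1×II-2: jj
J/III-2 un II-1×II-2: jj
J/III-3 ? II-1×II-2: jj
J/III-4 ? II-5×II-4: jj|Jj
J/III-5 un II-5×II-4: jj
⇒ J over [I-1,I-2,II-1,II-2,II-3,II-4,II-5,III-1,III-2,III-3,III-4,III-5]: 4 consistent
T/I-1 aff ·: Tt|TT
T/I-2 ? ·: tt|Tt|TT
T/II-1 aff I-1×I-2: Tt|TT
T/II-2 aff ·: Tt|TT
T/II-3 ? I-1×I-2: tt|Tt|TT
T/II-4 aff I-1×I-2: Tt|TT
T/II-5 ? ·: tt|Tt|TT
T/III-1 aff II-1×II-2: Tt|TT
T/III-2 aff II-1×II-2: Tt|TT
T/III-3 aff II-1×II-2: Tt|TT
T/III-4 aff II-5×II-4: Tt|TT
T/III-5 aff II-5×II-4: Tt|TT
⇒ T over [I-1,I-2,II-1,II-2,II-3,II-4,II-5,III-1,III-2,III-3,III-4,III-5]: 3111 consistent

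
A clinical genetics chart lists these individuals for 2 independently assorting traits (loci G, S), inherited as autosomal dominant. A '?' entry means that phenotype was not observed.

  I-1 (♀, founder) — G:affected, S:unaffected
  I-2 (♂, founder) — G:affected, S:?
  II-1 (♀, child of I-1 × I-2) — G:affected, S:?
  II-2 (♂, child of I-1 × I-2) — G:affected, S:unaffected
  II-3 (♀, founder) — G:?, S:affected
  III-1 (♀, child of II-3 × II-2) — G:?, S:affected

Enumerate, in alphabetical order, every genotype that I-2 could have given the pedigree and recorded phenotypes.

I-2 ∈ {GG Ss, GG ss, Gg Ss, Gg ss}

G/I-1 aff ·: Gg|GG
G/I-2 aff ·: Gg|GG
G/II-1 aff I-1×I-2: Gg|GG
G/II-2 aff I-1×I-2: Gg|GG
G/II-3 ? ·: gg|Gg|GG
G/III-1 ? II-3×II-2: gg|Gg|GG
⇒ G over [I-1,I-2,II-1,II-2,II-3,III-1]: 70 consistent
S/I-1 un ·: ss
S/I-2 ? ·: ss|Ss
S/II-1 ? I-1×I-2: ss|Ss
S/II-2 un I-1×I-2: ss
S/II-3 aff ·: Ss|SS
S/III-1 aff II-3×II-2: Ss
⇒ S over [I-1,I-2,II-1,II-2,II-3,III-1]: 6 consistent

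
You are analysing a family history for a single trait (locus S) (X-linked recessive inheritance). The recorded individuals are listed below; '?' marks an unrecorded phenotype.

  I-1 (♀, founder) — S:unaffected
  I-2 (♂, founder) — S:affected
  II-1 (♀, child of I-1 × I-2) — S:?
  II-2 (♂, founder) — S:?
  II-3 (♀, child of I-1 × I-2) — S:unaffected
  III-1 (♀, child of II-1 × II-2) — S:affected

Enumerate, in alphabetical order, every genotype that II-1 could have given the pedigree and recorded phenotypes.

II-1 ∈ {X^SX^s, X^sX^s}

S/I-1 un ·: X^SX^S|X^SX^s
S/I-2 aff ·: X^sY
S/II-1 ? I-1×I-2: X^SX^s|X^sX^s
S/II-2 ? ·: X^sY
S/II-3 un I-1×I-2: X^SX^s
S/III-1 aff II-1×II-2: X^sX^s
⇒ S over [I-1,I-2,II-1,II-2,II-3,III-1]: 3 consistent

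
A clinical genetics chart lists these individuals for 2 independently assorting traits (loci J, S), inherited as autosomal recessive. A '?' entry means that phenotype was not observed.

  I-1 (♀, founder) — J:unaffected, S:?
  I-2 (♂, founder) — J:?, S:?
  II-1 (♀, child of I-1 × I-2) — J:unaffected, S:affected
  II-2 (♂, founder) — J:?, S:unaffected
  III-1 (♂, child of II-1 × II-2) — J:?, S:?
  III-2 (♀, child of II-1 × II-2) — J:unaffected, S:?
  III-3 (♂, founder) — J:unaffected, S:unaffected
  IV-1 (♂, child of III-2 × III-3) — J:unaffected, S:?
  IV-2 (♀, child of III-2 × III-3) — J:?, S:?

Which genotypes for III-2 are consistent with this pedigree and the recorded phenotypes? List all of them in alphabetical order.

J/I-1 un ·: JJ|Jj
J/I-2 ? ·: JJ|Jj|jj
J/II-1 un I-1×I-2: JJ|Jj
J/II-2 ? ·: JJ|Jj|jj
J/III-1 ? II-1×II-2: JJ|Jj|jj
J/III-2 un II-1×II-2: JJ|Jj
J/III-3 un ·: JJ|Jj
J/IV-1 un III-2×III-3: JJ|Jj
J/IV-2 ? III-2×III-3: JJ|Jj|jj
⇒ J over [I-1,I-2,II-1,II-2,III-1,III-2,III-3,IV-1,IV-2]: 655 consistent
S/I-1 ? ·: Ss|ss
S/I-2 ? ·: Ss|ss
S/II-1 aff I-1×I-2: ss
S/II-2 un ·: SS|Ss
S/III-1 ? II-1×II-2: Ss|ss
S/III-2 ? II-1×II-2: Ss|ss
S/III-3 un ·: SS|Ss
S/IV-1 ? III-2×III-3: SS|Ss|ss
S/IV-2 ? III-2×III-3: SS|Ss|ss
⇒ S over [I-1,I-2,II-1,II-2,III-1,III-2,III-3,IV-1,IV-2]: 196 consistent

III-2 ∈ {JJ Ss, JJ ss, Jj Ss, Jj ss}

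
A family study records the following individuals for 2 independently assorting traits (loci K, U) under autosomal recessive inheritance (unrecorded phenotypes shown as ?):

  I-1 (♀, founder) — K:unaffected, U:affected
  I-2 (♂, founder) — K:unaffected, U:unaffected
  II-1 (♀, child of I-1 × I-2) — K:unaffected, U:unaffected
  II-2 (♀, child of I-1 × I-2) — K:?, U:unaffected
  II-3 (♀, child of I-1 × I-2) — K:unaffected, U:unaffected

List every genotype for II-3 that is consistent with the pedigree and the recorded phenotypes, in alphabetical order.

K/I-1 un ·: KK|Kk
K/I-2 un ·: KK|Kk
K/II-1 un I-1×I-2: KK|Kk
K/II-2 ? I-1×I-2: KK|Kk|kk
K/II-3 un I-1×I-2: KK|Kk
⇒ K over [I-1,I-2,II-1,II-2,II-3]: 29 consistent
U/I-1 aff ·: uu
U/I-2 un ·: UU|Uu
U/II-1 un I-1×I-2: Uu
U/II-2 un I-1×I-2: Uu
U/II-3 un I-1×I-2: Uu
⇒ U over [I-1,I-2,II-1,II-2,II-3]: 2 consistent

II-3 ∈ {KK Uu, Kk Uu}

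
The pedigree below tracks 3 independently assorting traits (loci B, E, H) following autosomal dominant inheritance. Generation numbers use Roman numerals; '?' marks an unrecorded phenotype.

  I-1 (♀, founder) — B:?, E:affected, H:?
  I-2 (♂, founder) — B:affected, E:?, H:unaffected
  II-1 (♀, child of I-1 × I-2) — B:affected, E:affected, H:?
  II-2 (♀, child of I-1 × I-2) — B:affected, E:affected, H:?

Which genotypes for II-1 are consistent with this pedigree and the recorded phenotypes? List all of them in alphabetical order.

II-1 ∈ {BB EE Hh, BB EE hh, BB Ee Hh, BB Ee hh, Bb EE Hh, Bb EE hh, Bb Ee Hh, Bb Ee hh}

B/I-1 ? ·: bb|Bb|BB
B/I-2 aff ·: Bb|BB
B/II-1 aff I-1×I-2: Bb|BB
B/II-2 aff I-1×I-2: Bb|BB
⇒ B over [I-1,I-2,II-1,II-2]: 15 consistent
E/I-1 aff ·: Ee|EE
E/I-2 ? ·: ee|Ee|EE
E/II-1 aff I-1×I-2: Ee|EE
E/II-2 aff I-1×I-2: Ee|EE
⇒ E over [I-1,I-2,II-1,II-2]: 15 consistent
H/I-1 ? ·: hh|Hh|HH
H/I-2 un ·: hh
H/II-1 ? I-1×I-2: hh|Hh
H/II-2 ? I-1×I-2: hh|Hh
⇒ H over [I-1,I-2,II-1,II-2]: 6 consistent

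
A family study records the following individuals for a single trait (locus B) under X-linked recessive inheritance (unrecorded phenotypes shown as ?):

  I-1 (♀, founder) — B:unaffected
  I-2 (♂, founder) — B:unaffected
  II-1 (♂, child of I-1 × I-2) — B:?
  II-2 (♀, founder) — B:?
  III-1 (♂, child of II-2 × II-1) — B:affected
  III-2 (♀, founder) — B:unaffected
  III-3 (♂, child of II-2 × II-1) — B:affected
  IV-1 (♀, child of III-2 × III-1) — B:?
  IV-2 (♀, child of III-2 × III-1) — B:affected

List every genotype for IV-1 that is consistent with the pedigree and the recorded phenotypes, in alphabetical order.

B/I-1 un ·: X^BX^B|X^BX^b
B/I-2 un ·: X^BY
B/II-1 ? I-1×I-2: X^BY|X^bY
B/II-2 ? ·: X^BX^b|X^bX^b
B/III-1 aff II-2×II-1: X^bY
B/III-2 un ·: X^BX^b
B/III-3 aff II-2×II-1: X^bY
B/IV-1 ? III-2×III-1: X^BX^b|X^bX^b
B/IV-2 aff III-2×III-1: X^bX^b
⇒ B over [I-1,I-2,II-1,II-2,III-1,III-2,III-3,IV-1,IV-2]: 12 consistent

IV-1 ∈ {X^BX^b, X^bX^b}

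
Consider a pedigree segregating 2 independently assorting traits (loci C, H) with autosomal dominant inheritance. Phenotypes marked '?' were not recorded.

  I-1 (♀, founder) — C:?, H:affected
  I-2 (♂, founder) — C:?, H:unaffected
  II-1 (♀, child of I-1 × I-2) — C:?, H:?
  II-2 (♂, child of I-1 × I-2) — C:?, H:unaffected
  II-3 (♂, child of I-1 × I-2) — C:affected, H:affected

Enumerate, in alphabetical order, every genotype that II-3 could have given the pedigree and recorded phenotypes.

C/I-1 ? ·: cc|Cc|CC
C/I-2 ? ·: cc|Cc|CC
C/II-1 ? I-1×I-2: cc|Cc|CC
C/II-2 ? I-1×I-2: cc|Cc|CC
C/II-3 aff I-1×I-2: Cc|CC
⇒ C over [I-1,I-2,II-1,II-2,II-3]: 45 consistent
H/I-1 aff ·: Hh
H/I-2 un ·: hh
H/II-1 ? I-1×I-2: hh|Hh
H/II-2 un I-1×I-2: hh
H/II-3 aff I-1×I-2: Hh
⇒ H over [I-1,I-2,II-1,II-2,II-3]: 2 consistent

II-3 ∈ {CC Hh, Cc Hh}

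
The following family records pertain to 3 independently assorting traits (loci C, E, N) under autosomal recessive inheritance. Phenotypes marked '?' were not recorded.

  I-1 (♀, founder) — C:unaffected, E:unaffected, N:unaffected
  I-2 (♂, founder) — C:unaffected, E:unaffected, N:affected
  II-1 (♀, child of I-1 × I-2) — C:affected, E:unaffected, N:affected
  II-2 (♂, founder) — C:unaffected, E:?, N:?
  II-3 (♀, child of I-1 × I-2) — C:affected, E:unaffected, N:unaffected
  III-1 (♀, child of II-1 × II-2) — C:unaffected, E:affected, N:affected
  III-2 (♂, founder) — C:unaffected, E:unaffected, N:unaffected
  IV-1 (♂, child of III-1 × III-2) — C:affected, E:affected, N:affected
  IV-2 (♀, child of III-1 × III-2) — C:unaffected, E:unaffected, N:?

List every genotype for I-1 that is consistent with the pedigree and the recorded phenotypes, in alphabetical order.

C/I-1 un ·: Cc
C/I-2 un ·: Cc
C/II-1 aff I-1×I-2: cc
C/II-2 un ·: CC|Cc
C/II-3 aff I-1×I-2: cc
C/III-1 un II-1×II-2: Cc
C/III-2 un ·: Cc
C/IV-1 aff III-1×III-2: cc
C/IV-2 un III-1×III-2: CC|Cc
⇒ C over [I-1,I-2,II-1,II-2,II-3,III-1,III-2,IV-1,IV-2]: 4 consistent
E/I-1 un ·: EE|Ee
E/I-2 un ·: EE|Ee
E/II-1 un I-1×I-2: Ee
E/II-2 ? ·: Ee|ee
E/II-3 un I-1×I-2: EE|Ee
E/III-1 aff II-1×II-2: ee
E/III-2 un ·: Ee
E/IV-1 aff III-1×III-2: ee
E/IV-2 un III-1×III-2: Ee
⇒ E over [I-1,I-2,II-1,II-2,II-3,III-1,III-2,IV-1,IV-2]: 12 consistent
N/I-1 un ·: Nn
N/I-2 aff ·: nn
N/II-1 aff I-1×I-2: nn
N/II-2 ? ·: Nn|nn
N/II-3 un I-1×I-2: Nn
N/III-1 aff II-1×II-2: nn
N/III-2 un ·: Nn
N/IV-1 aff III-1×III-2: nn
N/IV-2 ? III-1×III-2: Nn|nn
⇒ N over [I-1,I-2,II-1,II-2,II-3,III-1,III-2,IV-1,IV-2]: 4 consistent

I-1 ∈ {Cc EE Nn, Cc Ee Nn}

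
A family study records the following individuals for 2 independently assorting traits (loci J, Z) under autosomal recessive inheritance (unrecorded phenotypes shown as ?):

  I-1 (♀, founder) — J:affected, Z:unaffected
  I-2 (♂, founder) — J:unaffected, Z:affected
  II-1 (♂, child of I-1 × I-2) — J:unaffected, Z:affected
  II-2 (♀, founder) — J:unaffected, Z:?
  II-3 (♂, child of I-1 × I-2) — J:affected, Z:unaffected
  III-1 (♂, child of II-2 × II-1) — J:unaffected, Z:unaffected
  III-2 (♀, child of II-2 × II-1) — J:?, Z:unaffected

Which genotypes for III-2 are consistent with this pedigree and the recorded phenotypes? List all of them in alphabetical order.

III-2 ∈ {JJ Zz, Jj Zz, jj Zz}

J/I-1 aff ·: jj
J/I-2 un ·: Jj
J/II-1 un I-1×I-2: Jj
J/II-2 un ·: JJ|Jj
J/II-3 aff I-1×I-2: jj
J/III-1 un II-2×II-1: JJ|Jj
J/III-2 ? II-2×II-1: JJ|Jj|jj
⇒ J over [I-1,I-2,II-1,II-2,II-3,III-1,III-2]: 10 consistent
Z/I-1 un ·: Zz
Z/I-2 aff ·: zz
Z/II-1 aff I-1×I-2: zz
Z/II-2 ? ·: ZZ|Zz
Z/II-3 un I-1×I-2: Zz
Z/III-1 un II-2×II-1: Zz
Z/III-2 un II-2×II-1: Zz
⇒ Z over [I-1,I-2,II-1,II-2,II-3,III-1,III-2]: 2 consistent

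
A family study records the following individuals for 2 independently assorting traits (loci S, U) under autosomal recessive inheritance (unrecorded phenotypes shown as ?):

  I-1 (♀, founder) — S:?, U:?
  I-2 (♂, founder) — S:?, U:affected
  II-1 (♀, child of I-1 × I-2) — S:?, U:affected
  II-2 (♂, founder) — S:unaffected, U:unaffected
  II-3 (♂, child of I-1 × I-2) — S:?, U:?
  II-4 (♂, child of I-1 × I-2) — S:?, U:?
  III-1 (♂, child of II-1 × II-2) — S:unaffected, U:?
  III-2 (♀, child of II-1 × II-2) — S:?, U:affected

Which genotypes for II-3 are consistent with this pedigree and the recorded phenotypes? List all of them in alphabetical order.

S/I-1 ? ·: SS|Ss|ss
S/I-2 ? ·: SS|Ss|ss
S/II-1 ? I-1×I-2: SS|Ss|ss
S/II-2 un ·: SS|Ss
S/II-3 ? I-1×I-2: SS|Ss|ss
S/II-4 ? I-1×I-2: SS|Ss|ss
S/III-1 un II-1×II-2: SS|Ss
S/III-2 ? II-1×II-2: SS|Ss|ss
⇒ S over [I-1,I-2,II-1,II-2,II-3,II-4,III-1,III-2]: 414 consistent
U/I-1 ? ·: Uu|uu
U/I-2 aff ·: uu
U/II-1 aff I-1×I-2: uu
U/II-2 un ·: Uu
U/II-3 ? I-1×I-2: Uu|uu
U/II-4 ? I-1×I-2: Uu|uu
U/III-1 ? II-1×II-2: Uu|uu
U/III-2 aff II-1×II-2: uu
⇒ U over [I-1,I-2,II-1,II-2,II-3,II-4,III-1,III-2]: 10 consistent

II-3 ∈ {SS Uu, SS uu, Ss Uu, Ss uu, ss Uu, ss uu}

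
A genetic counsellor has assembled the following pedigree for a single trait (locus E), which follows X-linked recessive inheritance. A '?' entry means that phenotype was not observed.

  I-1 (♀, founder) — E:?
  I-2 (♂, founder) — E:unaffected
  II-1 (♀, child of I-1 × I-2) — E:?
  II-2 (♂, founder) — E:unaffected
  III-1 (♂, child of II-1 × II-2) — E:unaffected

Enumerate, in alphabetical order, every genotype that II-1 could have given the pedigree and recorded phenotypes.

E/I-1 ? ·: X^EX^E|X^EX^e|X^eX^e
E/I-2 un ·: X^EY
E/II-1 ? I-1×I-2: X^EX^E|X^EX^e
E/II-2 un ·: X^EY
E/III-1 un II-1×II-2: X^EY
⇒ E over [I-1,I-2,II-1,II-2,III-1]: 4 consistent

II-1 ∈ {X^EX^E, X^EX^e}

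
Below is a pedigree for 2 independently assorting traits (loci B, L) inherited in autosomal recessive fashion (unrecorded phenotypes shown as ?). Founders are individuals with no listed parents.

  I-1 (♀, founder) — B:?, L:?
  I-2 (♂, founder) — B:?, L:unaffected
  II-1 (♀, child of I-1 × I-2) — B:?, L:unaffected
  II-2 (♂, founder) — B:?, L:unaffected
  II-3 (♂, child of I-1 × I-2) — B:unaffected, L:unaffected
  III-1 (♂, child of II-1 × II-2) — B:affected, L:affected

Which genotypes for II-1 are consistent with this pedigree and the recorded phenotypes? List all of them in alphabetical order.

B/I-1 ? ·: BB|Bb|bb
B/I-2 ? ·: BB|Bb|bb
B/II-1 ? I-1×I-2: Bb|bb
B/II-2 ? ·: Bb|bb
B/II-3 un I-1×I-2: BB|Bb
B/III-1 aff II-1×II-2: bb
⇒ B over [I-1,I-2,II-1,II-2,II-3,III-1]: 28 consistent
L/I-1 ? ·: LL|Ll|ll
L/I-2 un ·: LL|Ll
L/II-1 un I-1×I-2: Ll
L/II-2 un ·: Ll
L/II-3 un I-1×I-2: LL|Ll
L/III-1 aff II-1×II-2: ll
⇒ L over [I-1,I-2,II-1,II-2,II-3,III-1]: 8 consistent

II-1 ∈ {Bb Ll, bb Ll}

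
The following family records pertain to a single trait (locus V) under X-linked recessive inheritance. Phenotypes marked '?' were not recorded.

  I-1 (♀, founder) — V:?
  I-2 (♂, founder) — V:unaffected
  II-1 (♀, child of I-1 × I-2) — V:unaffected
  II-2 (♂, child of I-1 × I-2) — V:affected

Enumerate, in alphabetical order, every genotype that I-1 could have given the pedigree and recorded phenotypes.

I-1 ∈ {X^VX^v, X^vX^v}

V/I-1 ? ·: X^VX^v|X^vX^v
V/I-2 un ·: X^VY
V/II-1 un I-1×I-2: X^VX^V|X^VX^v
V/II-2 aff I-1×I-2: X^vY
⇒ V over [I-1,I-2,II-1,II-2]: 3 consistent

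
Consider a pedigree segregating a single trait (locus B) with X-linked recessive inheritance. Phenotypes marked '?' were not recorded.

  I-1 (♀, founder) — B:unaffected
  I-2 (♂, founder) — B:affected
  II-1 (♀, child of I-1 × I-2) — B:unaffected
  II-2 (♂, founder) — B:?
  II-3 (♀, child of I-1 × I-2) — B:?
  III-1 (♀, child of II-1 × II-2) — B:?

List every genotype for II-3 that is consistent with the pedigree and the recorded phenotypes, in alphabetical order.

B/I-1 un ·: X^BX^B|X^BX^b
B/I-2 aff ·: X^bY
B/II-1 un I-1×I-2: X^BX^b
B/II-2 ? ·: X^BY|X^bY
B/II-3 ? I-1×I-2: X^BX^b|X^bX^b
B/III-1 ? II-1×II-2: X^BX^B|X^BX^b|X^bX^b
⇒ B over [I-1,I-2,II-1,II-2,II-3,III-1]: 12 consistent

II-3 ∈ {X^BX^b, X^bX^b}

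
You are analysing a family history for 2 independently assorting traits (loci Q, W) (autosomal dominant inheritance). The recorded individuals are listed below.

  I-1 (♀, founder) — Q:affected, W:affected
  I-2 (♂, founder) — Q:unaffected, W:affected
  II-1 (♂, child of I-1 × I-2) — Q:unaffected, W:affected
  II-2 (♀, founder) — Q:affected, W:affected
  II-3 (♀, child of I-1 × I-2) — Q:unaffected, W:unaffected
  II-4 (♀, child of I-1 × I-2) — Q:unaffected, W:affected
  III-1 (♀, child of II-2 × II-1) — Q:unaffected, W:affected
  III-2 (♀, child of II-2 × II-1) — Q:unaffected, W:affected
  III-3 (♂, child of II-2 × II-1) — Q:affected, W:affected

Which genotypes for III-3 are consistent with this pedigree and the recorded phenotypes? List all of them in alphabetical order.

III-3 ∈ {Qq WW, Qq Ww}

Q/I-1 aff ·: Qq
Q/I-2 un ·: qq
Q/II-1 un I-1×I-2: qq
Q/II-2 aff ·: Qq
Q/II-3 un I-1×I-2: qq
Q/II-4 un I-1×I-2: qq
Q/III-1 un II-2×II-1: qq
Q/III-2 un II-2×II-1: qq
Q/III-3 aff II-2×II-1: Qq
⇒ Q over [I-1,I-2,II-1,II-2,II-3,II-4,III-1,III-2,III-3]: 1 consistent
W/I-1 aff ·: Ww
W/I-2 aff ·: Ww
W/II-1 aff I-1×I-2: Ww|WW
W/II-2 aff ·: Ww|WW
W/II-3 un I-1×I-2: ww
W/II-4 aff I-1×I-2: Ww|WW
W/III-1 aff II-2×II-1: Ww|WW
W/III-2 aff II-2×II-1: Ww|WW
W/III-3 aff II-2×II-1: Ww|WW
⇒ W over [I-1,I-2,II-1,II-2,II-3,II-4,III-1,III-2,III-3]: 50 consistent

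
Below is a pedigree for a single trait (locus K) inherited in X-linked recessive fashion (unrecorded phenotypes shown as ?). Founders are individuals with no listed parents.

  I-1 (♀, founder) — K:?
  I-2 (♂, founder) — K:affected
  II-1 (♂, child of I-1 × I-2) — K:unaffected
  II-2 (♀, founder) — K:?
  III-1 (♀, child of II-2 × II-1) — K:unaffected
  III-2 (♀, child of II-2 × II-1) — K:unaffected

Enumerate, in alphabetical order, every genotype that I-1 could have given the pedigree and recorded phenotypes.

I-1 ∈ {X^KX^K, X^KX^k}

K/I-1 ? ·: X^KX^K|X^KX^k
K/I-2 aff ·: X^kY
K/II-1 un I-1×I-2: X^KY
K/II-2 ? ·: X^KX^K|X^KX^k|X^kX^k
K/III-1 un II-2×II-1: X^KX^K|X^KX^k
K/III-2 un II-2×II-1: X^KX^K|X^KX^k
⇒ K over [I-1,I-2,II-1,II-2,III-1,III-2]: 12 consistent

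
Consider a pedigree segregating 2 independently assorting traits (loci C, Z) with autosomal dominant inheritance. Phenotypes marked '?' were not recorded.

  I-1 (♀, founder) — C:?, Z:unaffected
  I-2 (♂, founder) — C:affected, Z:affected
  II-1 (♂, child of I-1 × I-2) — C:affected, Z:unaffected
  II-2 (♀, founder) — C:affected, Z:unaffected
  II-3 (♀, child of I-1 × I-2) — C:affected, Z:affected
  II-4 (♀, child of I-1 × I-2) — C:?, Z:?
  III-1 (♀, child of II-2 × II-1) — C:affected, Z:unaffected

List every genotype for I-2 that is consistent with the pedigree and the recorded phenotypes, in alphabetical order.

C/I-1 ? ·: cc|Cc|CC
C/I-2 aff ·: Cc|CC
C/II-1 aff I-1×I-2: Cc|CC
C/II-2 aff ·: Cc|CC
C/II-3 aff I-1×I-2: Cc|CC
C/II-4 ? I-1×I-2: cc|Cc|CC
C/III-1 aff II-2×II-1: Cc|CC
⇒ C over [I-1,I-2,II-1,II-2,II-3,II-4,III-1]: 113 consistent
Z/I-1 un ·: zz
Z/I-2 aff ·: Zz
Z/II-1 un I-1×I-2: zz
Z/II-2 un ·: zz
Z/II-3 aff I-1×I-2: Zz
Z/II-4 ? I-1×I-2: zz|Zz
Z/III-1 un II-2×II-1: zz
⇒ Z over [I-1,I-2,II-1,II-2,II-3,II-4,III-1]: 2 consistent

I-2 ∈ {CC Zz, Cc Zz}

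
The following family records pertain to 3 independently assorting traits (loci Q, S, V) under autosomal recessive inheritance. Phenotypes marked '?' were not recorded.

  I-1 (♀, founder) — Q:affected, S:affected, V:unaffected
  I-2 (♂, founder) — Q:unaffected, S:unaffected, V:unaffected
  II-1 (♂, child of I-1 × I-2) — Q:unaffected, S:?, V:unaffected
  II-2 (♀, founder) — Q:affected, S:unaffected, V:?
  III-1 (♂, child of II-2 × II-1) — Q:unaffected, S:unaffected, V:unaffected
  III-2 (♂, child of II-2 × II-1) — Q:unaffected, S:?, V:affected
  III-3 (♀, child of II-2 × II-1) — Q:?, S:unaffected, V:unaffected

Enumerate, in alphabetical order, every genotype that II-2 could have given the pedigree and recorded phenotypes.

II-2 ∈ {qq SS Vv, qq SS vv, qq Ss Vv, qq Ss vv}

Q/I-1 aff ·: qq
Q/I-2 un ·: QQ|Qq
Q/II-1 un I-1×I-2: Qq
Q/II-2 aff ·: qq
Q/III-1 un II-2×II-1: Qq
Q/III-2 un II-2×II-1: Qq
Q/III-3 ? II-2×II-1: Qq|qq
⇒ Q over [I-1,I-2,II-1,II-2,III-1,III-2,III-3]: 4 consistent
S/I-1 aff ·: ss
S/I-2 un ·: SS|Ss
S/II-1 ? I-1×I-2: Ss|ss
S/II-2 un ·: SS|Ss
S/III-1 un II-2×II-1: SS|Ss
S/III-2 ? II-2×II-1: SS|Ss|ss
S/III-3 un II-2×II-1: SS|Ss
⇒ S over [I-1,I-2,II-1,II-2,III-1,III-2,III-3]: 43 consistent
V/I-1 un ·: VV|Vv
V/I-2 un ·: VV|Vv
V/II-1 un I-1×I-2: Vv
V/II-2 ? ·: Vv|vv
V/III-1 un II-2×II-1: VV|Vv
V/III-2 aff II-2×II-1: vv
V/III-3 un II-2×II-1: VV|Vv
⇒ V over [I-1,I-2,II-1,II-2,III-1,III-2,III-3]: 15 consistent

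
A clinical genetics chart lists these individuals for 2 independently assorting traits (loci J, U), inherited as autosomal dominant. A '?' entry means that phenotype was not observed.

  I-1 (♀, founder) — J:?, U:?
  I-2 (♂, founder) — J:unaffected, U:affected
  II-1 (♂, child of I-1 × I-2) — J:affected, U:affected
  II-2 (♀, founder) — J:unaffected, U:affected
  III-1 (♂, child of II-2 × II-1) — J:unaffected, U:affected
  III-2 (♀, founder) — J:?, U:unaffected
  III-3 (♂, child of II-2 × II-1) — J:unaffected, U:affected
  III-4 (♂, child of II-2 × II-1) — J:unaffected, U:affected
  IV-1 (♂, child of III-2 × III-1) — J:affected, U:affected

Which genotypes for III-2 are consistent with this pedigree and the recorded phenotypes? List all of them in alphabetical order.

J/I-1 ? ·: Jj|JJ
J/I-2 un ·: jj
J/II-1 aff I-1×I-2: Jj
J/II-2 un ·: jj
J/III-1 un II-2×II-1: jj
J/III-2 ? ·: Jj|JJ
J/III-3 un II-2×II-1: jj
J/III-4 un II-2×II-1: jj
J/IV-1 aff III-2×III-1: Jj
⇒ J over [I-1,I-2,II-1,II-2,III-1,III-2,III-3,III-4,IV-1]: 4 consistent
U/I-1 ? ·: uu|Uu|UU
U/I-2 aff ·: Uu|UU
U/II-1 aff I-1×I-2: Uu|UU
U/II-2 aff ·: Uu|UU
U/III-1 aff II-2×II-1: Uu|UU
U/III-2 un ·: uu
U/III-3 aff II-2×II-1: Uu|UU
U/III-4 aff II-2×II-1: Uu|UU
U/IV-1 aff III-2×III-1: Uu
⇒ U over [I-1,I-2,II-1,II-2,III-1,III-2,III-3,III-4,IV-1]: 116 consistent

III-2 ∈ {JJ uu, Jj uu}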